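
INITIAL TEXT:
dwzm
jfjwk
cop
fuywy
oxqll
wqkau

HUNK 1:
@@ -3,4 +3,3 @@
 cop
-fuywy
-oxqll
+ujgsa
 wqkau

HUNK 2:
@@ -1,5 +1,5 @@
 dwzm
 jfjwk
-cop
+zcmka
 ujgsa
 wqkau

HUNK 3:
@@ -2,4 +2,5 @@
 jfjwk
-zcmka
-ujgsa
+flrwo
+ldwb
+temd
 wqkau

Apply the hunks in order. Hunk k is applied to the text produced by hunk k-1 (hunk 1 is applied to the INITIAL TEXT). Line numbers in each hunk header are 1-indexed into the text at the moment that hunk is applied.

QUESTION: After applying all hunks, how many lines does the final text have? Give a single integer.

Answer: 6

Derivation:
Hunk 1: at line 3 remove [fuywy,oxqll] add [ujgsa] -> 5 lines: dwzm jfjwk cop ujgsa wqkau
Hunk 2: at line 1 remove [cop] add [zcmka] -> 5 lines: dwzm jfjwk zcmka ujgsa wqkau
Hunk 3: at line 2 remove [zcmka,ujgsa] add [flrwo,ldwb,temd] -> 6 lines: dwzm jfjwk flrwo ldwb temd wqkau
Final line count: 6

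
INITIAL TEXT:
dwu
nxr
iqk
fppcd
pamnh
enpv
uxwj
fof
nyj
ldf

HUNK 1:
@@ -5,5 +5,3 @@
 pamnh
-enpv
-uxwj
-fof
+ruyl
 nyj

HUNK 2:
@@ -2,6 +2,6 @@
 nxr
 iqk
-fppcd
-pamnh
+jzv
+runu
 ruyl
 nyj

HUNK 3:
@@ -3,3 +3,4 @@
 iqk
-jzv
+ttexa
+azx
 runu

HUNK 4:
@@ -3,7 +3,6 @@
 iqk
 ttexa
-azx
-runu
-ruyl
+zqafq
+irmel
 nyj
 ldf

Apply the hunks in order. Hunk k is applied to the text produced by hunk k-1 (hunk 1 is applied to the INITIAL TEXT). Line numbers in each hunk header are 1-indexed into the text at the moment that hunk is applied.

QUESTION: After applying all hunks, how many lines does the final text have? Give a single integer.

Hunk 1: at line 5 remove [enpv,uxwj,fof] add [ruyl] -> 8 lines: dwu nxr iqk fppcd pamnh ruyl nyj ldf
Hunk 2: at line 2 remove [fppcd,pamnh] add [jzv,runu] -> 8 lines: dwu nxr iqk jzv runu ruyl nyj ldf
Hunk 3: at line 3 remove [jzv] add [ttexa,azx] -> 9 lines: dwu nxr iqk ttexa azx runu ruyl nyj ldf
Hunk 4: at line 3 remove [azx,runu,ruyl] add [zqafq,irmel] -> 8 lines: dwu nxr iqk ttexa zqafq irmel nyj ldf
Final line count: 8

Answer: 8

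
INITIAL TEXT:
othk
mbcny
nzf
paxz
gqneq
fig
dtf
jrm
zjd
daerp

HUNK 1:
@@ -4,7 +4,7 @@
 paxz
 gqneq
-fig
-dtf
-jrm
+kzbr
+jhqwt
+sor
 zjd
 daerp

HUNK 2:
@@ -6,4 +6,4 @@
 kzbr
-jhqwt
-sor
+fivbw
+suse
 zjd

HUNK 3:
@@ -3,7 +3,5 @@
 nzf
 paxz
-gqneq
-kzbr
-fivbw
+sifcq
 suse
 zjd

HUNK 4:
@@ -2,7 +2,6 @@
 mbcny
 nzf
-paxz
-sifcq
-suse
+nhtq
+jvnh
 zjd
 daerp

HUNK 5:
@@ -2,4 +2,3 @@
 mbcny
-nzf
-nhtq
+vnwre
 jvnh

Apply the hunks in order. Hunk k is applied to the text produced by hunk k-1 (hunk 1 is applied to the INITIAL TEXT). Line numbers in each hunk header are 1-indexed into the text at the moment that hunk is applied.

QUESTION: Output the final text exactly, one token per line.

Answer: othk
mbcny
vnwre
jvnh
zjd
daerp

Derivation:
Hunk 1: at line 4 remove [fig,dtf,jrm] add [kzbr,jhqwt,sor] -> 10 lines: othk mbcny nzf paxz gqneq kzbr jhqwt sor zjd daerp
Hunk 2: at line 6 remove [jhqwt,sor] add [fivbw,suse] -> 10 lines: othk mbcny nzf paxz gqneq kzbr fivbw suse zjd daerp
Hunk 3: at line 3 remove [gqneq,kzbr,fivbw] add [sifcq] -> 8 lines: othk mbcny nzf paxz sifcq suse zjd daerp
Hunk 4: at line 2 remove [paxz,sifcq,suse] add [nhtq,jvnh] -> 7 lines: othk mbcny nzf nhtq jvnh zjd daerp
Hunk 5: at line 2 remove [nzf,nhtq] add [vnwre] -> 6 lines: othk mbcny vnwre jvnh zjd daerp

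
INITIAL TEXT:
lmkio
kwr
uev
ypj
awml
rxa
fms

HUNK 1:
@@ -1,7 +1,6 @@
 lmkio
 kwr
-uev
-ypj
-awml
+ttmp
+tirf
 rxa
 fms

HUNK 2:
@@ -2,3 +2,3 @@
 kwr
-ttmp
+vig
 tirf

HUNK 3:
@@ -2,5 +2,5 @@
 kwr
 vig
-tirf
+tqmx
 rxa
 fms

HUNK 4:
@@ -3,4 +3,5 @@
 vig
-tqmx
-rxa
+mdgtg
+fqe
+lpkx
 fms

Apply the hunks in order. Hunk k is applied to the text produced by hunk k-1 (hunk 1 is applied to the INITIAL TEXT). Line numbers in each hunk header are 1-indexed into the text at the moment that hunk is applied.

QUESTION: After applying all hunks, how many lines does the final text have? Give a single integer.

Hunk 1: at line 1 remove [uev,ypj,awml] add [ttmp,tirf] -> 6 lines: lmkio kwr ttmp tirf rxa fms
Hunk 2: at line 2 remove [ttmp] add [vig] -> 6 lines: lmkio kwr vig tirf rxa fms
Hunk 3: at line 2 remove [tirf] add [tqmx] -> 6 lines: lmkio kwr vig tqmx rxa fms
Hunk 4: at line 3 remove [tqmx,rxa] add [mdgtg,fqe,lpkx] -> 7 lines: lmkio kwr vig mdgtg fqe lpkx fms
Final line count: 7

Answer: 7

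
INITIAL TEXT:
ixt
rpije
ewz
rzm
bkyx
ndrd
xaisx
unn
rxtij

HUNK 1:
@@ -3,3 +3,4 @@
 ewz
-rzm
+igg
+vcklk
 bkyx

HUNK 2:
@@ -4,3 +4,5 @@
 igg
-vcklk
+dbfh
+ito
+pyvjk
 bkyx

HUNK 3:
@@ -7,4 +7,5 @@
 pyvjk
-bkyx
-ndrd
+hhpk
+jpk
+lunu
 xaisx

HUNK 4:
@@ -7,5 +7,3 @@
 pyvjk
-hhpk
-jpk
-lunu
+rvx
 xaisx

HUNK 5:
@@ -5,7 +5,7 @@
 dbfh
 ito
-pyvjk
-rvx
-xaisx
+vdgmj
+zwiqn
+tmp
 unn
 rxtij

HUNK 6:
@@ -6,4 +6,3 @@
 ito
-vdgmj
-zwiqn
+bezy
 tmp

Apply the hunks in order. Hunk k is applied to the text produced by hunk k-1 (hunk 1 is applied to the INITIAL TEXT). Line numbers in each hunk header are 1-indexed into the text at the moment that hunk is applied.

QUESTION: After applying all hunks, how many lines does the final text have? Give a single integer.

Hunk 1: at line 3 remove [rzm] add [igg,vcklk] -> 10 lines: ixt rpije ewz igg vcklk bkyx ndrd xaisx unn rxtij
Hunk 2: at line 4 remove [vcklk] add [dbfh,ito,pyvjk] -> 12 lines: ixt rpije ewz igg dbfh ito pyvjk bkyx ndrd xaisx unn rxtij
Hunk 3: at line 7 remove [bkyx,ndrd] add [hhpk,jpk,lunu] -> 13 lines: ixt rpije ewz igg dbfh ito pyvjk hhpk jpk lunu xaisx unn rxtij
Hunk 4: at line 7 remove [hhpk,jpk,lunu] add [rvx] -> 11 lines: ixt rpije ewz igg dbfh ito pyvjk rvx xaisx unn rxtij
Hunk 5: at line 5 remove [pyvjk,rvx,xaisx] add [vdgmj,zwiqn,tmp] -> 11 lines: ixt rpije ewz igg dbfh ito vdgmj zwiqn tmp unn rxtij
Hunk 6: at line 6 remove [vdgmj,zwiqn] add [bezy] -> 10 lines: ixt rpije ewz igg dbfh ito bezy tmp unn rxtij
Final line count: 10

Answer: 10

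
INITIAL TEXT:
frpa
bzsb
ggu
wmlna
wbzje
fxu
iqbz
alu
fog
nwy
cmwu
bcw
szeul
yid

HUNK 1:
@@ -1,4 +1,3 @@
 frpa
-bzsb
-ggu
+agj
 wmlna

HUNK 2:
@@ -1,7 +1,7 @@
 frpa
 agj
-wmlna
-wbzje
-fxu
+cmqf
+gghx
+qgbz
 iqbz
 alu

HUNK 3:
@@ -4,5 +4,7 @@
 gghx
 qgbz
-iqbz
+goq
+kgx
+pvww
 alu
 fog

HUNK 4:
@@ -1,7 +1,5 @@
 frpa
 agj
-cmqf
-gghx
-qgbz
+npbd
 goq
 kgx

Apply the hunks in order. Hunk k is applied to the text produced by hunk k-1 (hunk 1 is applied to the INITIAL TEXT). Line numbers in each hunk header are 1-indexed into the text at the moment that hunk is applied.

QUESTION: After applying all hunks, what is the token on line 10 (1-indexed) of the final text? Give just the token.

Hunk 1: at line 1 remove [bzsb,ggu] add [agj] -> 13 lines: frpa agj wmlna wbzje fxu iqbz alu fog nwy cmwu bcw szeul yid
Hunk 2: at line 1 remove [wmlna,wbzje,fxu] add [cmqf,gghx,qgbz] -> 13 lines: frpa agj cmqf gghx qgbz iqbz alu fog nwy cmwu bcw szeul yid
Hunk 3: at line 4 remove [iqbz] add [goq,kgx,pvww] -> 15 lines: frpa agj cmqf gghx qgbz goq kgx pvww alu fog nwy cmwu bcw szeul yid
Hunk 4: at line 1 remove [cmqf,gghx,qgbz] add [npbd] -> 13 lines: frpa agj npbd goq kgx pvww alu fog nwy cmwu bcw szeul yid
Final line 10: cmwu

Answer: cmwu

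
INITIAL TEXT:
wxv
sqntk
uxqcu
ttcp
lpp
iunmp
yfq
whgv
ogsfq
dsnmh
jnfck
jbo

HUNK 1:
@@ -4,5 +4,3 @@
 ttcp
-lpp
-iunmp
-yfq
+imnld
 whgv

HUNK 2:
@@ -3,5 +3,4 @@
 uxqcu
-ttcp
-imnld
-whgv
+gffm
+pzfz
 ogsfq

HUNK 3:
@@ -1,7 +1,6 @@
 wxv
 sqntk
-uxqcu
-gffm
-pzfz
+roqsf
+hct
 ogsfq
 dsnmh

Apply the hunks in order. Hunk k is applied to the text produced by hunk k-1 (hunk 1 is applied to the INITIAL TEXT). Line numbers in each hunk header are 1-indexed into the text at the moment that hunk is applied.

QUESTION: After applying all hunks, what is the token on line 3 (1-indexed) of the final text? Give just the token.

Hunk 1: at line 4 remove [lpp,iunmp,yfq] add [imnld] -> 10 lines: wxv sqntk uxqcu ttcp imnld whgv ogsfq dsnmh jnfck jbo
Hunk 2: at line 3 remove [ttcp,imnld,whgv] add [gffm,pzfz] -> 9 lines: wxv sqntk uxqcu gffm pzfz ogsfq dsnmh jnfck jbo
Hunk 3: at line 1 remove [uxqcu,gffm,pzfz] add [roqsf,hct] -> 8 lines: wxv sqntk roqsf hct ogsfq dsnmh jnfck jbo
Final line 3: roqsf

Answer: roqsf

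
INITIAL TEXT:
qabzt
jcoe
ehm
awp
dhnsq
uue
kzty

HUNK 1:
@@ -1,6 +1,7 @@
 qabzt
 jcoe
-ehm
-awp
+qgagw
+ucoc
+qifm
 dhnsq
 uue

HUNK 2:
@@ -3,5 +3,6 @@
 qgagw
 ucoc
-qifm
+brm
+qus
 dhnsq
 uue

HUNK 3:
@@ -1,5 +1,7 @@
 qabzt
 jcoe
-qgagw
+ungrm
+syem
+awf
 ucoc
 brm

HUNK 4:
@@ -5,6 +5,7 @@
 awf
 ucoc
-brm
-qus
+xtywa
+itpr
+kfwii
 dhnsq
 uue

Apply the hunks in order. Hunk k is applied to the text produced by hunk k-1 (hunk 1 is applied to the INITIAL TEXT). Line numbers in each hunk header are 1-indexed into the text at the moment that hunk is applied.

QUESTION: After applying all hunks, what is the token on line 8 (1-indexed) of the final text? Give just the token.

Hunk 1: at line 1 remove [ehm,awp] add [qgagw,ucoc,qifm] -> 8 lines: qabzt jcoe qgagw ucoc qifm dhnsq uue kzty
Hunk 2: at line 3 remove [qifm] add [brm,qus] -> 9 lines: qabzt jcoe qgagw ucoc brm qus dhnsq uue kzty
Hunk 3: at line 1 remove [qgagw] add [ungrm,syem,awf] -> 11 lines: qabzt jcoe ungrm syem awf ucoc brm qus dhnsq uue kzty
Hunk 4: at line 5 remove [brm,qus] add [xtywa,itpr,kfwii] -> 12 lines: qabzt jcoe ungrm syem awf ucoc xtywa itpr kfwii dhnsq uue kzty
Final line 8: itpr

Answer: itpr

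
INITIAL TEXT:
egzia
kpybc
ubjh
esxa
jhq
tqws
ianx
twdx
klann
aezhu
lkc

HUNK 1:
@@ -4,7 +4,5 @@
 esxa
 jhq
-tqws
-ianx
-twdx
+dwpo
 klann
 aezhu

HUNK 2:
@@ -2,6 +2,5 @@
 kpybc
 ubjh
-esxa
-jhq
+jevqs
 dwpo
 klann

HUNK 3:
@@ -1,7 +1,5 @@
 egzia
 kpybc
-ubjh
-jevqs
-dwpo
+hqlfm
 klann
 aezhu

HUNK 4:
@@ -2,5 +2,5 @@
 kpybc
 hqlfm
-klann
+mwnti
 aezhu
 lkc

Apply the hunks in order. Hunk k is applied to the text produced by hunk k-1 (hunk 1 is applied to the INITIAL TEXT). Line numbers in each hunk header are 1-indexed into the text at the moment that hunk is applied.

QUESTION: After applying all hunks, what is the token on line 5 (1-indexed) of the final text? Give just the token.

Answer: aezhu

Derivation:
Hunk 1: at line 4 remove [tqws,ianx,twdx] add [dwpo] -> 9 lines: egzia kpybc ubjh esxa jhq dwpo klann aezhu lkc
Hunk 2: at line 2 remove [esxa,jhq] add [jevqs] -> 8 lines: egzia kpybc ubjh jevqs dwpo klann aezhu lkc
Hunk 3: at line 1 remove [ubjh,jevqs,dwpo] add [hqlfm] -> 6 lines: egzia kpybc hqlfm klann aezhu lkc
Hunk 4: at line 2 remove [klann] add [mwnti] -> 6 lines: egzia kpybc hqlfm mwnti aezhu lkc
Final line 5: aezhu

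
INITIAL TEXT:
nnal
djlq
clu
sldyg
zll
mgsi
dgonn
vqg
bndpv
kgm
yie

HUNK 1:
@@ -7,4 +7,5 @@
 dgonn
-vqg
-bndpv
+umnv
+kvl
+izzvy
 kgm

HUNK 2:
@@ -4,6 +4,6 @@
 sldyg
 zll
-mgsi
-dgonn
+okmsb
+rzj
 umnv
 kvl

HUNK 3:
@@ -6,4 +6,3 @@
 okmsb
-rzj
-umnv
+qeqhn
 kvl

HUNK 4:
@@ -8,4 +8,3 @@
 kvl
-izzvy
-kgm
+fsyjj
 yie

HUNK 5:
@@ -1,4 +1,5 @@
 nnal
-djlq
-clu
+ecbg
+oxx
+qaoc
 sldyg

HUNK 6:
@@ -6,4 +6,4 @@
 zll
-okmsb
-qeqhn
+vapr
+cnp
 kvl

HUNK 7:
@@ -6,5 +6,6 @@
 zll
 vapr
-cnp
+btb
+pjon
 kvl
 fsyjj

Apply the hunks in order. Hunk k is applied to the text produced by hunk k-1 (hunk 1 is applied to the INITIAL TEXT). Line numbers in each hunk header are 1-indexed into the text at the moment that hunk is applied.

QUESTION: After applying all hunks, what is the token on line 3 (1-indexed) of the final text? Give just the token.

Hunk 1: at line 7 remove [vqg,bndpv] add [umnv,kvl,izzvy] -> 12 lines: nnal djlq clu sldyg zll mgsi dgonn umnv kvl izzvy kgm yie
Hunk 2: at line 4 remove [mgsi,dgonn] add [okmsb,rzj] -> 12 lines: nnal djlq clu sldyg zll okmsb rzj umnv kvl izzvy kgm yie
Hunk 3: at line 6 remove [rzj,umnv] add [qeqhn] -> 11 lines: nnal djlq clu sldyg zll okmsb qeqhn kvl izzvy kgm yie
Hunk 4: at line 8 remove [izzvy,kgm] add [fsyjj] -> 10 lines: nnal djlq clu sldyg zll okmsb qeqhn kvl fsyjj yie
Hunk 5: at line 1 remove [djlq,clu] add [ecbg,oxx,qaoc] -> 11 lines: nnal ecbg oxx qaoc sldyg zll okmsb qeqhn kvl fsyjj yie
Hunk 6: at line 6 remove [okmsb,qeqhn] add [vapr,cnp] -> 11 lines: nnal ecbg oxx qaoc sldyg zll vapr cnp kvl fsyjj yie
Hunk 7: at line 6 remove [cnp] add [btb,pjon] -> 12 lines: nnal ecbg oxx qaoc sldyg zll vapr btb pjon kvl fsyjj yie
Final line 3: oxx

Answer: oxx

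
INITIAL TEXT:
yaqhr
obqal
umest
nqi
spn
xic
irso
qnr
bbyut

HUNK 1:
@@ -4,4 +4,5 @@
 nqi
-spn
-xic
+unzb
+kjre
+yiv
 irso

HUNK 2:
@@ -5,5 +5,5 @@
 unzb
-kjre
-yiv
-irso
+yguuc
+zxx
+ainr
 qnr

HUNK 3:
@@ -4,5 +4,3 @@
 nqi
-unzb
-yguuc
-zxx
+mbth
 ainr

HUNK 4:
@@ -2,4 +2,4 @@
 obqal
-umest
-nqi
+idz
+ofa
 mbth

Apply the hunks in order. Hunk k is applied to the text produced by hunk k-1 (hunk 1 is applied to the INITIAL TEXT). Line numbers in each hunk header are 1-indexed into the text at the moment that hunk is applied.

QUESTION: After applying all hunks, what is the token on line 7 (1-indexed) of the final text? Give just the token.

Answer: qnr

Derivation:
Hunk 1: at line 4 remove [spn,xic] add [unzb,kjre,yiv] -> 10 lines: yaqhr obqal umest nqi unzb kjre yiv irso qnr bbyut
Hunk 2: at line 5 remove [kjre,yiv,irso] add [yguuc,zxx,ainr] -> 10 lines: yaqhr obqal umest nqi unzb yguuc zxx ainr qnr bbyut
Hunk 3: at line 4 remove [unzb,yguuc,zxx] add [mbth] -> 8 lines: yaqhr obqal umest nqi mbth ainr qnr bbyut
Hunk 4: at line 2 remove [umest,nqi] add [idz,ofa] -> 8 lines: yaqhr obqal idz ofa mbth ainr qnr bbyut
Final line 7: qnr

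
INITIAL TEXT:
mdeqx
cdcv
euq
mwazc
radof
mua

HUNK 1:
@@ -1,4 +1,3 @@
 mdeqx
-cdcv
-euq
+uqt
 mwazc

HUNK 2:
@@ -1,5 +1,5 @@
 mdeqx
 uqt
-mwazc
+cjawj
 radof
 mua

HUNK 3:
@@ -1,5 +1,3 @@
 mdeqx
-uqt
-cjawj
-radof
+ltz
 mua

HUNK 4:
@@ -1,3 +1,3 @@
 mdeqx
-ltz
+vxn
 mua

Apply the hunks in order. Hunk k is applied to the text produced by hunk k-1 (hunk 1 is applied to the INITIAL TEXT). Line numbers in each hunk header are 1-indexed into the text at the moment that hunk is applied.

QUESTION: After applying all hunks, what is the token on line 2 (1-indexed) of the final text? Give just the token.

Answer: vxn

Derivation:
Hunk 1: at line 1 remove [cdcv,euq] add [uqt] -> 5 lines: mdeqx uqt mwazc radof mua
Hunk 2: at line 1 remove [mwazc] add [cjawj] -> 5 lines: mdeqx uqt cjawj radof mua
Hunk 3: at line 1 remove [uqt,cjawj,radof] add [ltz] -> 3 lines: mdeqx ltz mua
Hunk 4: at line 1 remove [ltz] add [vxn] -> 3 lines: mdeqx vxn mua
Final line 2: vxn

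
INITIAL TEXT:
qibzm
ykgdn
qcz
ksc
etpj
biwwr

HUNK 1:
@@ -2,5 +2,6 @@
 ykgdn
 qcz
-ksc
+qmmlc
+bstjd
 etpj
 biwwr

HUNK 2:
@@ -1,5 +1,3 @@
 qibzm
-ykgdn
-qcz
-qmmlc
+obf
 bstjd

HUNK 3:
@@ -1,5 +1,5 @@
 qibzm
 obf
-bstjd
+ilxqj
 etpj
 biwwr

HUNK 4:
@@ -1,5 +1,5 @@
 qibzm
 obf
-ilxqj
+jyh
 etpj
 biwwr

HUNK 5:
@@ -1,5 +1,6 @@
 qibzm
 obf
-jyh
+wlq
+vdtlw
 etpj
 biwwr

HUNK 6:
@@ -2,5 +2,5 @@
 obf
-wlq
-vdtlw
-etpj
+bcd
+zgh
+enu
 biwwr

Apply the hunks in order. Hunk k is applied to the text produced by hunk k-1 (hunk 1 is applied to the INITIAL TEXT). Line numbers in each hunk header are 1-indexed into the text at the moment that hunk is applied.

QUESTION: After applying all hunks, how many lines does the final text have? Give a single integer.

Hunk 1: at line 2 remove [ksc] add [qmmlc,bstjd] -> 7 lines: qibzm ykgdn qcz qmmlc bstjd etpj biwwr
Hunk 2: at line 1 remove [ykgdn,qcz,qmmlc] add [obf] -> 5 lines: qibzm obf bstjd etpj biwwr
Hunk 3: at line 1 remove [bstjd] add [ilxqj] -> 5 lines: qibzm obf ilxqj etpj biwwr
Hunk 4: at line 1 remove [ilxqj] add [jyh] -> 5 lines: qibzm obf jyh etpj biwwr
Hunk 5: at line 1 remove [jyh] add [wlq,vdtlw] -> 6 lines: qibzm obf wlq vdtlw etpj biwwr
Hunk 6: at line 2 remove [wlq,vdtlw,etpj] add [bcd,zgh,enu] -> 6 lines: qibzm obf bcd zgh enu biwwr
Final line count: 6

Answer: 6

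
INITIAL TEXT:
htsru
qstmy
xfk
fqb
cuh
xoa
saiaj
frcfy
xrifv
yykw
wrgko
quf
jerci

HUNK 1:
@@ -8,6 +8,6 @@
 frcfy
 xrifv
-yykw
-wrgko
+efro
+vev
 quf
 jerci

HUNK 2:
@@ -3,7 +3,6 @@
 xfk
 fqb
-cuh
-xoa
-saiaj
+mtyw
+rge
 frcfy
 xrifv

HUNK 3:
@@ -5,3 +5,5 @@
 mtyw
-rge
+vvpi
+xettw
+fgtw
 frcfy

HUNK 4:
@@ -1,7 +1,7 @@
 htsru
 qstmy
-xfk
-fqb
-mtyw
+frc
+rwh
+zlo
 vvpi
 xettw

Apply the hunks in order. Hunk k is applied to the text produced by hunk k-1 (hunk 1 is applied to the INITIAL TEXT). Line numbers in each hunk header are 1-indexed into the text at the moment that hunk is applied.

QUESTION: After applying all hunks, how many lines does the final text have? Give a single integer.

Hunk 1: at line 8 remove [yykw,wrgko] add [efro,vev] -> 13 lines: htsru qstmy xfk fqb cuh xoa saiaj frcfy xrifv efro vev quf jerci
Hunk 2: at line 3 remove [cuh,xoa,saiaj] add [mtyw,rge] -> 12 lines: htsru qstmy xfk fqb mtyw rge frcfy xrifv efro vev quf jerci
Hunk 3: at line 5 remove [rge] add [vvpi,xettw,fgtw] -> 14 lines: htsru qstmy xfk fqb mtyw vvpi xettw fgtw frcfy xrifv efro vev quf jerci
Hunk 4: at line 1 remove [xfk,fqb,mtyw] add [frc,rwh,zlo] -> 14 lines: htsru qstmy frc rwh zlo vvpi xettw fgtw frcfy xrifv efro vev quf jerci
Final line count: 14

Answer: 14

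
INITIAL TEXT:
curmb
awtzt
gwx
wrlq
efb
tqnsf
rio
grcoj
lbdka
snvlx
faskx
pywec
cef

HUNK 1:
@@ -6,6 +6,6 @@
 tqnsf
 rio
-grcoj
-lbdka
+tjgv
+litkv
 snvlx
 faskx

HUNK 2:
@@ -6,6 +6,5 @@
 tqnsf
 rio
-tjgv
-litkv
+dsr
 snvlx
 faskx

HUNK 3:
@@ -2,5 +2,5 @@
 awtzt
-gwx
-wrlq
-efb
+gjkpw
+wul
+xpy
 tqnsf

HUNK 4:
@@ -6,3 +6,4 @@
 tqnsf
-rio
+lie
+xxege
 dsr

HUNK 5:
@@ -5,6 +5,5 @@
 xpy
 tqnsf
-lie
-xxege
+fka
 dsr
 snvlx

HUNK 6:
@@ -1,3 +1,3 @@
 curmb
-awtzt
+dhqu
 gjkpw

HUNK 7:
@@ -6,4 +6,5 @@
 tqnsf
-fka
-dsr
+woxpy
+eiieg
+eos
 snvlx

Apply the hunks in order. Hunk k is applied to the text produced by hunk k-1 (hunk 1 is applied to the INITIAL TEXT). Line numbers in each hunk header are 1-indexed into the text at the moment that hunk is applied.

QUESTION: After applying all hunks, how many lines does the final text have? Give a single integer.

Answer: 13

Derivation:
Hunk 1: at line 6 remove [grcoj,lbdka] add [tjgv,litkv] -> 13 lines: curmb awtzt gwx wrlq efb tqnsf rio tjgv litkv snvlx faskx pywec cef
Hunk 2: at line 6 remove [tjgv,litkv] add [dsr] -> 12 lines: curmb awtzt gwx wrlq efb tqnsf rio dsr snvlx faskx pywec cef
Hunk 3: at line 2 remove [gwx,wrlq,efb] add [gjkpw,wul,xpy] -> 12 lines: curmb awtzt gjkpw wul xpy tqnsf rio dsr snvlx faskx pywec cef
Hunk 4: at line 6 remove [rio] add [lie,xxege] -> 13 lines: curmb awtzt gjkpw wul xpy tqnsf lie xxege dsr snvlx faskx pywec cef
Hunk 5: at line 5 remove [lie,xxege] add [fka] -> 12 lines: curmb awtzt gjkpw wul xpy tqnsf fka dsr snvlx faskx pywec cef
Hunk 6: at line 1 remove [awtzt] add [dhqu] -> 12 lines: curmb dhqu gjkpw wul xpy tqnsf fka dsr snvlx faskx pywec cef
Hunk 7: at line 6 remove [fka,dsr] add [woxpy,eiieg,eos] -> 13 lines: curmb dhqu gjkpw wul xpy tqnsf woxpy eiieg eos snvlx faskx pywec cef
Final line count: 13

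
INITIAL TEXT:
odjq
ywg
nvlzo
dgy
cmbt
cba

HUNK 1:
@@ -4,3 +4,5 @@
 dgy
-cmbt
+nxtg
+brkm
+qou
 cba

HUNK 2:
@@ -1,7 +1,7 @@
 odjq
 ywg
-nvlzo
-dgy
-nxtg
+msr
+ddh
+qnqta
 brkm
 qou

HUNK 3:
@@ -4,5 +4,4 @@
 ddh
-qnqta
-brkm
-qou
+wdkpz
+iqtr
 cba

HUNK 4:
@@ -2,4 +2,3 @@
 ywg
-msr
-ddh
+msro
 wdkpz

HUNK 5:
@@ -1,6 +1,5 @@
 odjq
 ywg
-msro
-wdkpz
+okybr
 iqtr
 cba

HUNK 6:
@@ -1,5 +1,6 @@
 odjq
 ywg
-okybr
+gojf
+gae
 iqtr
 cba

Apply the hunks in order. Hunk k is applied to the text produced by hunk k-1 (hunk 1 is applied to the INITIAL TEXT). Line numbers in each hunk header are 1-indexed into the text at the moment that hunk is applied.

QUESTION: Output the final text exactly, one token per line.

Answer: odjq
ywg
gojf
gae
iqtr
cba

Derivation:
Hunk 1: at line 4 remove [cmbt] add [nxtg,brkm,qou] -> 8 lines: odjq ywg nvlzo dgy nxtg brkm qou cba
Hunk 2: at line 1 remove [nvlzo,dgy,nxtg] add [msr,ddh,qnqta] -> 8 lines: odjq ywg msr ddh qnqta brkm qou cba
Hunk 3: at line 4 remove [qnqta,brkm,qou] add [wdkpz,iqtr] -> 7 lines: odjq ywg msr ddh wdkpz iqtr cba
Hunk 4: at line 2 remove [msr,ddh] add [msro] -> 6 lines: odjq ywg msro wdkpz iqtr cba
Hunk 5: at line 1 remove [msro,wdkpz] add [okybr] -> 5 lines: odjq ywg okybr iqtr cba
Hunk 6: at line 1 remove [okybr] add [gojf,gae] -> 6 lines: odjq ywg gojf gae iqtr cba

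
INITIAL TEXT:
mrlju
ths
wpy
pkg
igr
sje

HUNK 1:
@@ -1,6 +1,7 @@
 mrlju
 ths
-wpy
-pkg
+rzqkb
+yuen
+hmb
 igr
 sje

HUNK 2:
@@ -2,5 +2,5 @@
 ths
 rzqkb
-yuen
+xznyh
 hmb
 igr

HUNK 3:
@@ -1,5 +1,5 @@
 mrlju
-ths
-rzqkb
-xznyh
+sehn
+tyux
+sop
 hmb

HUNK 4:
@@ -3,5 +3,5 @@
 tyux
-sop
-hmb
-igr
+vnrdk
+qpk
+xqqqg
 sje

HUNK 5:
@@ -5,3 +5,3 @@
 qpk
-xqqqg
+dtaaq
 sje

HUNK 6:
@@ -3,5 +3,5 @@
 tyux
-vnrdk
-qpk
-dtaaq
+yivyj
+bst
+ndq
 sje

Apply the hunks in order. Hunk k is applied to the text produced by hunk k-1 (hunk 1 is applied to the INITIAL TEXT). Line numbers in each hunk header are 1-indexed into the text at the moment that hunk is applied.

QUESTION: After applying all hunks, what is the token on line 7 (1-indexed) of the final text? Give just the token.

Answer: sje

Derivation:
Hunk 1: at line 1 remove [wpy,pkg] add [rzqkb,yuen,hmb] -> 7 lines: mrlju ths rzqkb yuen hmb igr sje
Hunk 2: at line 2 remove [yuen] add [xznyh] -> 7 lines: mrlju ths rzqkb xznyh hmb igr sje
Hunk 3: at line 1 remove [ths,rzqkb,xznyh] add [sehn,tyux,sop] -> 7 lines: mrlju sehn tyux sop hmb igr sje
Hunk 4: at line 3 remove [sop,hmb,igr] add [vnrdk,qpk,xqqqg] -> 7 lines: mrlju sehn tyux vnrdk qpk xqqqg sje
Hunk 5: at line 5 remove [xqqqg] add [dtaaq] -> 7 lines: mrlju sehn tyux vnrdk qpk dtaaq sje
Hunk 6: at line 3 remove [vnrdk,qpk,dtaaq] add [yivyj,bst,ndq] -> 7 lines: mrlju sehn tyux yivyj bst ndq sje
Final line 7: sje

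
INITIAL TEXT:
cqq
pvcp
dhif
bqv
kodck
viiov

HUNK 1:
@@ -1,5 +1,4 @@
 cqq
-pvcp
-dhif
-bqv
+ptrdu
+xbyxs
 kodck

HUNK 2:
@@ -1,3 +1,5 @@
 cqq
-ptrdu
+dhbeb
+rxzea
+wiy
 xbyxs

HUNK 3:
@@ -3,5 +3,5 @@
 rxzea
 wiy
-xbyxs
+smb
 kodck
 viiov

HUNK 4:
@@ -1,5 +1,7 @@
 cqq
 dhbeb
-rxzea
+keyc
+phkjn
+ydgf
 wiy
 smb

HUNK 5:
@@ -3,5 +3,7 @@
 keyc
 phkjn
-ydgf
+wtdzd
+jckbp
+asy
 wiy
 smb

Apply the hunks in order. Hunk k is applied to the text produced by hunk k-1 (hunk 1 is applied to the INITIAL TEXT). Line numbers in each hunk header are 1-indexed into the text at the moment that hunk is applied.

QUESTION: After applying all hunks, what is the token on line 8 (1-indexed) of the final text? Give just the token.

Answer: wiy

Derivation:
Hunk 1: at line 1 remove [pvcp,dhif,bqv] add [ptrdu,xbyxs] -> 5 lines: cqq ptrdu xbyxs kodck viiov
Hunk 2: at line 1 remove [ptrdu] add [dhbeb,rxzea,wiy] -> 7 lines: cqq dhbeb rxzea wiy xbyxs kodck viiov
Hunk 3: at line 3 remove [xbyxs] add [smb] -> 7 lines: cqq dhbeb rxzea wiy smb kodck viiov
Hunk 4: at line 1 remove [rxzea] add [keyc,phkjn,ydgf] -> 9 lines: cqq dhbeb keyc phkjn ydgf wiy smb kodck viiov
Hunk 5: at line 3 remove [ydgf] add [wtdzd,jckbp,asy] -> 11 lines: cqq dhbeb keyc phkjn wtdzd jckbp asy wiy smb kodck viiov
Final line 8: wiy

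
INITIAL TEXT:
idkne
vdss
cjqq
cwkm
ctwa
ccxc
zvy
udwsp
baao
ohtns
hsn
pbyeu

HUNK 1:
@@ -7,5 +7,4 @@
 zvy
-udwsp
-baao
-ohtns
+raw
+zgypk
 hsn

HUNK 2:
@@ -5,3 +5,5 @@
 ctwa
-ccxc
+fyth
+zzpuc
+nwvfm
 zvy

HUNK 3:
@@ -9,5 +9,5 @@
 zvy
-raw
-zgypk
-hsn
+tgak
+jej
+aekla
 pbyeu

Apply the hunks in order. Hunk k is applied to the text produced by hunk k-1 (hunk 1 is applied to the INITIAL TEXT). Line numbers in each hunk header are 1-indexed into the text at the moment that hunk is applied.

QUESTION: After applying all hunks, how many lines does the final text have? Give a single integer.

Answer: 13

Derivation:
Hunk 1: at line 7 remove [udwsp,baao,ohtns] add [raw,zgypk] -> 11 lines: idkne vdss cjqq cwkm ctwa ccxc zvy raw zgypk hsn pbyeu
Hunk 2: at line 5 remove [ccxc] add [fyth,zzpuc,nwvfm] -> 13 lines: idkne vdss cjqq cwkm ctwa fyth zzpuc nwvfm zvy raw zgypk hsn pbyeu
Hunk 3: at line 9 remove [raw,zgypk,hsn] add [tgak,jej,aekla] -> 13 lines: idkne vdss cjqq cwkm ctwa fyth zzpuc nwvfm zvy tgak jej aekla pbyeu
Final line count: 13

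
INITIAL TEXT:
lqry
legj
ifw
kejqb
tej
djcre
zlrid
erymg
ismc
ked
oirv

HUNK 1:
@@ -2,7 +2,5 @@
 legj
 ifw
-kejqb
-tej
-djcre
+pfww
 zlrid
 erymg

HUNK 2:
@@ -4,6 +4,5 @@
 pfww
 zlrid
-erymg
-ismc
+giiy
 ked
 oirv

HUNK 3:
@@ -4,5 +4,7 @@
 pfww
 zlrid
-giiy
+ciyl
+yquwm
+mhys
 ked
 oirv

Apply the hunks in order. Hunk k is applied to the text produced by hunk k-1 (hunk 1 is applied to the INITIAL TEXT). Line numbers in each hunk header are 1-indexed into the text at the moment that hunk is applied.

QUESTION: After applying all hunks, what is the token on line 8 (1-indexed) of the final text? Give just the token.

Hunk 1: at line 2 remove [kejqb,tej,djcre] add [pfww] -> 9 lines: lqry legj ifw pfww zlrid erymg ismc ked oirv
Hunk 2: at line 4 remove [erymg,ismc] add [giiy] -> 8 lines: lqry legj ifw pfww zlrid giiy ked oirv
Hunk 3: at line 4 remove [giiy] add [ciyl,yquwm,mhys] -> 10 lines: lqry legj ifw pfww zlrid ciyl yquwm mhys ked oirv
Final line 8: mhys

Answer: mhys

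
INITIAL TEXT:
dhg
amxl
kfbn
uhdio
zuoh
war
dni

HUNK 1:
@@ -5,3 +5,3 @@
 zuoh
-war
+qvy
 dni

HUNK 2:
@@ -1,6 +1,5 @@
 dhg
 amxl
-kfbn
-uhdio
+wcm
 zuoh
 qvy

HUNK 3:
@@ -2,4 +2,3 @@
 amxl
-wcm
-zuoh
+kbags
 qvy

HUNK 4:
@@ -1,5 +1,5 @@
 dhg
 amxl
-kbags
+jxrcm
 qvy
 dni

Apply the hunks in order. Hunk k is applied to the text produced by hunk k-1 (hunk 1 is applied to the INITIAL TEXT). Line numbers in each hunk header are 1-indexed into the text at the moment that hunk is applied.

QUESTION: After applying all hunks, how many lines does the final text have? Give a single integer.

Hunk 1: at line 5 remove [war] add [qvy] -> 7 lines: dhg amxl kfbn uhdio zuoh qvy dni
Hunk 2: at line 1 remove [kfbn,uhdio] add [wcm] -> 6 lines: dhg amxl wcm zuoh qvy dni
Hunk 3: at line 2 remove [wcm,zuoh] add [kbags] -> 5 lines: dhg amxl kbags qvy dni
Hunk 4: at line 1 remove [kbags] add [jxrcm] -> 5 lines: dhg amxl jxrcm qvy dni
Final line count: 5

Answer: 5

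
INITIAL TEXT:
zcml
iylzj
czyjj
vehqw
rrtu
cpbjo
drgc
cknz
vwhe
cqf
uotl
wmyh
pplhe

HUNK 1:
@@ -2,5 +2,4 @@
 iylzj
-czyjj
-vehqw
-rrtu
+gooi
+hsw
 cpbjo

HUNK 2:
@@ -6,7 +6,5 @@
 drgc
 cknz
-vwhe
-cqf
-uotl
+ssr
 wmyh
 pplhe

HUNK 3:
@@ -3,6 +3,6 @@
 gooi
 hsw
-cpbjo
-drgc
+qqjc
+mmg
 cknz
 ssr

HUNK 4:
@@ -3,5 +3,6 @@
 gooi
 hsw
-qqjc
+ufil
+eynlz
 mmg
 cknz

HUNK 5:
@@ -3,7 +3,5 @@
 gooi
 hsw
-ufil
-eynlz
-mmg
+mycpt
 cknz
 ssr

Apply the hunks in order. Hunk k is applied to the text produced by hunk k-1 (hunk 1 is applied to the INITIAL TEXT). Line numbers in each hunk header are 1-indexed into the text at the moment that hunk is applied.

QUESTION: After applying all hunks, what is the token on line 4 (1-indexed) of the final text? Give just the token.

Hunk 1: at line 2 remove [czyjj,vehqw,rrtu] add [gooi,hsw] -> 12 lines: zcml iylzj gooi hsw cpbjo drgc cknz vwhe cqf uotl wmyh pplhe
Hunk 2: at line 6 remove [vwhe,cqf,uotl] add [ssr] -> 10 lines: zcml iylzj gooi hsw cpbjo drgc cknz ssr wmyh pplhe
Hunk 3: at line 3 remove [cpbjo,drgc] add [qqjc,mmg] -> 10 lines: zcml iylzj gooi hsw qqjc mmg cknz ssr wmyh pplhe
Hunk 4: at line 3 remove [qqjc] add [ufil,eynlz] -> 11 lines: zcml iylzj gooi hsw ufil eynlz mmg cknz ssr wmyh pplhe
Hunk 5: at line 3 remove [ufil,eynlz,mmg] add [mycpt] -> 9 lines: zcml iylzj gooi hsw mycpt cknz ssr wmyh pplhe
Final line 4: hsw

Answer: hsw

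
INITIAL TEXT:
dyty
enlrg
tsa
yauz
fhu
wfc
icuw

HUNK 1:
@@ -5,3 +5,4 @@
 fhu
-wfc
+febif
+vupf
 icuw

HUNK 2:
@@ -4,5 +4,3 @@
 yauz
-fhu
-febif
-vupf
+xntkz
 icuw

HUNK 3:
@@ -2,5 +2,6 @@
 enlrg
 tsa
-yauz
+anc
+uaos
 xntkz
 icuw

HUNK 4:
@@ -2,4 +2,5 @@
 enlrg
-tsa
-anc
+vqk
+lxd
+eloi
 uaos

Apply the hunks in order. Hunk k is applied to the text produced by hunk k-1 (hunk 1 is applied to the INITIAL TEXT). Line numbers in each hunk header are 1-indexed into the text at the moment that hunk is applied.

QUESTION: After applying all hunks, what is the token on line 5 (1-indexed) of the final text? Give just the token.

Hunk 1: at line 5 remove [wfc] add [febif,vupf] -> 8 lines: dyty enlrg tsa yauz fhu febif vupf icuw
Hunk 2: at line 4 remove [fhu,febif,vupf] add [xntkz] -> 6 lines: dyty enlrg tsa yauz xntkz icuw
Hunk 3: at line 2 remove [yauz] add [anc,uaos] -> 7 lines: dyty enlrg tsa anc uaos xntkz icuw
Hunk 4: at line 2 remove [tsa,anc] add [vqk,lxd,eloi] -> 8 lines: dyty enlrg vqk lxd eloi uaos xntkz icuw
Final line 5: eloi

Answer: eloi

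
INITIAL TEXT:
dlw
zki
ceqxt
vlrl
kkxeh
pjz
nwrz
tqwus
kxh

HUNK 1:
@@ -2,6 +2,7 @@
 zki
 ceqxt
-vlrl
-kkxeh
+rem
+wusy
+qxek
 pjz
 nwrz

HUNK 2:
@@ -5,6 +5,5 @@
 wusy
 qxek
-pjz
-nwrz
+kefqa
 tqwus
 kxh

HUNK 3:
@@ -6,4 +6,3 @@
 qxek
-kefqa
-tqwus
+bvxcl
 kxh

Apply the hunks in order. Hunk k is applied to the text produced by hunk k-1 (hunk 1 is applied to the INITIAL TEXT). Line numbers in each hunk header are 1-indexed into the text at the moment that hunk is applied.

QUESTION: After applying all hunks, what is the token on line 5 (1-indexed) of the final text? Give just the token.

Hunk 1: at line 2 remove [vlrl,kkxeh] add [rem,wusy,qxek] -> 10 lines: dlw zki ceqxt rem wusy qxek pjz nwrz tqwus kxh
Hunk 2: at line 5 remove [pjz,nwrz] add [kefqa] -> 9 lines: dlw zki ceqxt rem wusy qxek kefqa tqwus kxh
Hunk 3: at line 6 remove [kefqa,tqwus] add [bvxcl] -> 8 lines: dlw zki ceqxt rem wusy qxek bvxcl kxh
Final line 5: wusy

Answer: wusy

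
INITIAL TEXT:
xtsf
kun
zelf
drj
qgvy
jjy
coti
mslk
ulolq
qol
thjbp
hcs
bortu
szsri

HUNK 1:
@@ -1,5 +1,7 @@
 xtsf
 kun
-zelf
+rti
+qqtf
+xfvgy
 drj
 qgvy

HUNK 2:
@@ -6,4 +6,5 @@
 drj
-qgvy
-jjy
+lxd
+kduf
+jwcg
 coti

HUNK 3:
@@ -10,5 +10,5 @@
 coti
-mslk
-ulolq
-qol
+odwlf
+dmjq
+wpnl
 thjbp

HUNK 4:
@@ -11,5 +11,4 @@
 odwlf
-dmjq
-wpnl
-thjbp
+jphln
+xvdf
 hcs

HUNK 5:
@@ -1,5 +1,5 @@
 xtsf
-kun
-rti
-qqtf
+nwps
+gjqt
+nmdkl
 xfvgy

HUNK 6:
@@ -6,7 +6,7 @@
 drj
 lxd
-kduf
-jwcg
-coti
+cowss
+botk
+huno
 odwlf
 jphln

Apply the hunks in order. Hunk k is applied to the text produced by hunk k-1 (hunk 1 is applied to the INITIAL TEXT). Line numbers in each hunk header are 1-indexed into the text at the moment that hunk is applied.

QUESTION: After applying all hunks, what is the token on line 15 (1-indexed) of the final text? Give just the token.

Hunk 1: at line 1 remove [zelf] add [rti,qqtf,xfvgy] -> 16 lines: xtsf kun rti qqtf xfvgy drj qgvy jjy coti mslk ulolq qol thjbp hcs bortu szsri
Hunk 2: at line 6 remove [qgvy,jjy] add [lxd,kduf,jwcg] -> 17 lines: xtsf kun rti qqtf xfvgy drj lxd kduf jwcg coti mslk ulolq qol thjbp hcs bortu szsri
Hunk 3: at line 10 remove [mslk,ulolq,qol] add [odwlf,dmjq,wpnl] -> 17 lines: xtsf kun rti qqtf xfvgy drj lxd kduf jwcg coti odwlf dmjq wpnl thjbp hcs bortu szsri
Hunk 4: at line 11 remove [dmjq,wpnl,thjbp] add [jphln,xvdf] -> 16 lines: xtsf kun rti qqtf xfvgy drj lxd kduf jwcg coti odwlf jphln xvdf hcs bortu szsri
Hunk 5: at line 1 remove [kun,rti,qqtf] add [nwps,gjqt,nmdkl] -> 16 lines: xtsf nwps gjqt nmdkl xfvgy drj lxd kduf jwcg coti odwlf jphln xvdf hcs bortu szsri
Hunk 6: at line 6 remove [kduf,jwcg,coti] add [cowss,botk,huno] -> 16 lines: xtsf nwps gjqt nmdkl xfvgy drj lxd cowss botk huno odwlf jphln xvdf hcs bortu szsri
Final line 15: bortu

Answer: bortu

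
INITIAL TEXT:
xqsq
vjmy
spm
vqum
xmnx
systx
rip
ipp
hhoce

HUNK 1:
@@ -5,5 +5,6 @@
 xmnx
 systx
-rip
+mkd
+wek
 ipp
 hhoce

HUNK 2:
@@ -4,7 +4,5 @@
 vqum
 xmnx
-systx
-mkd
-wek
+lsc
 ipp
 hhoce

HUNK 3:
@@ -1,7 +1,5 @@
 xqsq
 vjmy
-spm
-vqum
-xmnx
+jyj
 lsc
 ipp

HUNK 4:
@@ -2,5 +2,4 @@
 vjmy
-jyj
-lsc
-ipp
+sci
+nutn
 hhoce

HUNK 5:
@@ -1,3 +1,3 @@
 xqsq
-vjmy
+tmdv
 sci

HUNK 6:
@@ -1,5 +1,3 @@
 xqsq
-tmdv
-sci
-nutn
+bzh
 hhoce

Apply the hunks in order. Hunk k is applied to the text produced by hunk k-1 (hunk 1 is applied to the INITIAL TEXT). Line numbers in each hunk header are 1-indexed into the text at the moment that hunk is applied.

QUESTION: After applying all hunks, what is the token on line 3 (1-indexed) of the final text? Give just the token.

Answer: hhoce

Derivation:
Hunk 1: at line 5 remove [rip] add [mkd,wek] -> 10 lines: xqsq vjmy spm vqum xmnx systx mkd wek ipp hhoce
Hunk 2: at line 4 remove [systx,mkd,wek] add [lsc] -> 8 lines: xqsq vjmy spm vqum xmnx lsc ipp hhoce
Hunk 3: at line 1 remove [spm,vqum,xmnx] add [jyj] -> 6 lines: xqsq vjmy jyj lsc ipp hhoce
Hunk 4: at line 2 remove [jyj,lsc,ipp] add [sci,nutn] -> 5 lines: xqsq vjmy sci nutn hhoce
Hunk 5: at line 1 remove [vjmy] add [tmdv] -> 5 lines: xqsq tmdv sci nutn hhoce
Hunk 6: at line 1 remove [tmdv,sci,nutn] add [bzh] -> 3 lines: xqsq bzh hhoce
Final line 3: hhoce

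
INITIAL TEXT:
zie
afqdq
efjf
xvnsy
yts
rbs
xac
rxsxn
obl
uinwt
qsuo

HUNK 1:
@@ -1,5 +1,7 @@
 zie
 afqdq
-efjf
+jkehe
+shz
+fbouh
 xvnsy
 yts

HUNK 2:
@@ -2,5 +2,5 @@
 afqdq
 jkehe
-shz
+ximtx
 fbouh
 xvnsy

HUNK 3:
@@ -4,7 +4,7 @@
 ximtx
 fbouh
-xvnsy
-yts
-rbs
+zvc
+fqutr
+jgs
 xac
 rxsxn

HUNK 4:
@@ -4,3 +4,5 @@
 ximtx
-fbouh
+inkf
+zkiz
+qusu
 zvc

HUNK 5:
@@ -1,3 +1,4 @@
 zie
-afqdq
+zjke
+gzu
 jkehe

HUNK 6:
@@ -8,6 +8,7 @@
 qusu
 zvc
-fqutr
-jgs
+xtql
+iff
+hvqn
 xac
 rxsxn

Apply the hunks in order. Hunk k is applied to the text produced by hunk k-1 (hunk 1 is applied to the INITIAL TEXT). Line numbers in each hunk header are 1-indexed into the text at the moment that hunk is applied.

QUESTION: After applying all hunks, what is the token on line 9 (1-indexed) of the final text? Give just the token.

Hunk 1: at line 1 remove [efjf] add [jkehe,shz,fbouh] -> 13 lines: zie afqdq jkehe shz fbouh xvnsy yts rbs xac rxsxn obl uinwt qsuo
Hunk 2: at line 2 remove [shz] add [ximtx] -> 13 lines: zie afqdq jkehe ximtx fbouh xvnsy yts rbs xac rxsxn obl uinwt qsuo
Hunk 3: at line 4 remove [xvnsy,yts,rbs] add [zvc,fqutr,jgs] -> 13 lines: zie afqdq jkehe ximtx fbouh zvc fqutr jgs xac rxsxn obl uinwt qsuo
Hunk 4: at line 4 remove [fbouh] add [inkf,zkiz,qusu] -> 15 lines: zie afqdq jkehe ximtx inkf zkiz qusu zvc fqutr jgs xac rxsxn obl uinwt qsuo
Hunk 5: at line 1 remove [afqdq] add [zjke,gzu] -> 16 lines: zie zjke gzu jkehe ximtx inkf zkiz qusu zvc fqutr jgs xac rxsxn obl uinwt qsuo
Hunk 6: at line 8 remove [fqutr,jgs] add [xtql,iff,hvqn] -> 17 lines: zie zjke gzu jkehe ximtx inkf zkiz qusu zvc xtql iff hvqn xac rxsxn obl uinwt qsuo
Final line 9: zvc

Answer: zvc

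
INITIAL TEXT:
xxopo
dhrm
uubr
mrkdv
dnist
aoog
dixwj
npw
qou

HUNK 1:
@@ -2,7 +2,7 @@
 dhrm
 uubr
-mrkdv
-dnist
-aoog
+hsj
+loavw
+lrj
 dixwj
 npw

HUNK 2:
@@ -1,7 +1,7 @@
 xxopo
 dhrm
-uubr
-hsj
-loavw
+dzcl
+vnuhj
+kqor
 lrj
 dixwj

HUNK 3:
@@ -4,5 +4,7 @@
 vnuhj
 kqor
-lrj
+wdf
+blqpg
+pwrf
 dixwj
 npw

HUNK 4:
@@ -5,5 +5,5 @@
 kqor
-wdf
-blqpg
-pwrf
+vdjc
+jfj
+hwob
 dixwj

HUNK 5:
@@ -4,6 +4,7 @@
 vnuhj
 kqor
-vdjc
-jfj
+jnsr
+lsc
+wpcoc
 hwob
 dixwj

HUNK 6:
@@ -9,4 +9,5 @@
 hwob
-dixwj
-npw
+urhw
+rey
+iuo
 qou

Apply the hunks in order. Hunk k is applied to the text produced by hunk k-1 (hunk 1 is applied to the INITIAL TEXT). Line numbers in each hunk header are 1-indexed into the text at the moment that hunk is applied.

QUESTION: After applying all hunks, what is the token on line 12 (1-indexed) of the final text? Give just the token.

Hunk 1: at line 2 remove [mrkdv,dnist,aoog] add [hsj,loavw,lrj] -> 9 lines: xxopo dhrm uubr hsj loavw lrj dixwj npw qou
Hunk 2: at line 1 remove [uubr,hsj,loavw] add [dzcl,vnuhj,kqor] -> 9 lines: xxopo dhrm dzcl vnuhj kqor lrj dixwj npw qou
Hunk 3: at line 4 remove [lrj] add [wdf,blqpg,pwrf] -> 11 lines: xxopo dhrm dzcl vnuhj kqor wdf blqpg pwrf dixwj npw qou
Hunk 4: at line 5 remove [wdf,blqpg,pwrf] add [vdjc,jfj,hwob] -> 11 lines: xxopo dhrm dzcl vnuhj kqor vdjc jfj hwob dixwj npw qou
Hunk 5: at line 4 remove [vdjc,jfj] add [jnsr,lsc,wpcoc] -> 12 lines: xxopo dhrm dzcl vnuhj kqor jnsr lsc wpcoc hwob dixwj npw qou
Hunk 6: at line 9 remove [dixwj,npw] add [urhw,rey,iuo] -> 13 lines: xxopo dhrm dzcl vnuhj kqor jnsr lsc wpcoc hwob urhw rey iuo qou
Final line 12: iuo

Answer: iuo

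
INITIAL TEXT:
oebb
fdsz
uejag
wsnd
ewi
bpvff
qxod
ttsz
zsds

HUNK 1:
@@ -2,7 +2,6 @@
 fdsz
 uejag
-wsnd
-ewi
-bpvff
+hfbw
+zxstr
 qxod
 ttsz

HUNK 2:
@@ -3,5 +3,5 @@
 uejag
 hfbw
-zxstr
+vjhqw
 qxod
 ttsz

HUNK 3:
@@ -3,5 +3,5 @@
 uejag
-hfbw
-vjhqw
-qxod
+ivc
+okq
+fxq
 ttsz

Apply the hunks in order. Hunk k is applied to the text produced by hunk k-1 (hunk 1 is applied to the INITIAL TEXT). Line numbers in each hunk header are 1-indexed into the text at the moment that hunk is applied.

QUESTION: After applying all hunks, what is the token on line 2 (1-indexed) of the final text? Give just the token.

Answer: fdsz

Derivation:
Hunk 1: at line 2 remove [wsnd,ewi,bpvff] add [hfbw,zxstr] -> 8 lines: oebb fdsz uejag hfbw zxstr qxod ttsz zsds
Hunk 2: at line 3 remove [zxstr] add [vjhqw] -> 8 lines: oebb fdsz uejag hfbw vjhqw qxod ttsz zsds
Hunk 3: at line 3 remove [hfbw,vjhqw,qxod] add [ivc,okq,fxq] -> 8 lines: oebb fdsz uejag ivc okq fxq ttsz zsds
Final line 2: fdsz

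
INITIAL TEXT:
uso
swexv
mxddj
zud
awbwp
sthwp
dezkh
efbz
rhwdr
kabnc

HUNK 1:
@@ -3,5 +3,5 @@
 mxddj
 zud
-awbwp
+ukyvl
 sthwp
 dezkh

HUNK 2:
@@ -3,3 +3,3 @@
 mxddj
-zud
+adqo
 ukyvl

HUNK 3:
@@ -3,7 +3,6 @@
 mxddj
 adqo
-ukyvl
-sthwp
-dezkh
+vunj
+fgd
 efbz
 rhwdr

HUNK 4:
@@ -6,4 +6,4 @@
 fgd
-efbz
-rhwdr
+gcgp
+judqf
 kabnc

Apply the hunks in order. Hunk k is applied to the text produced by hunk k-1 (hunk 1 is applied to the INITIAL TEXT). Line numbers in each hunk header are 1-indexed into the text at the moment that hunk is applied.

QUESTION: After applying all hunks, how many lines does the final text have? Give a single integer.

Answer: 9

Derivation:
Hunk 1: at line 3 remove [awbwp] add [ukyvl] -> 10 lines: uso swexv mxddj zud ukyvl sthwp dezkh efbz rhwdr kabnc
Hunk 2: at line 3 remove [zud] add [adqo] -> 10 lines: uso swexv mxddj adqo ukyvl sthwp dezkh efbz rhwdr kabnc
Hunk 3: at line 3 remove [ukyvl,sthwp,dezkh] add [vunj,fgd] -> 9 lines: uso swexv mxddj adqo vunj fgd efbz rhwdr kabnc
Hunk 4: at line 6 remove [efbz,rhwdr] add [gcgp,judqf] -> 9 lines: uso swexv mxddj adqo vunj fgd gcgp judqf kabnc
Final line count: 9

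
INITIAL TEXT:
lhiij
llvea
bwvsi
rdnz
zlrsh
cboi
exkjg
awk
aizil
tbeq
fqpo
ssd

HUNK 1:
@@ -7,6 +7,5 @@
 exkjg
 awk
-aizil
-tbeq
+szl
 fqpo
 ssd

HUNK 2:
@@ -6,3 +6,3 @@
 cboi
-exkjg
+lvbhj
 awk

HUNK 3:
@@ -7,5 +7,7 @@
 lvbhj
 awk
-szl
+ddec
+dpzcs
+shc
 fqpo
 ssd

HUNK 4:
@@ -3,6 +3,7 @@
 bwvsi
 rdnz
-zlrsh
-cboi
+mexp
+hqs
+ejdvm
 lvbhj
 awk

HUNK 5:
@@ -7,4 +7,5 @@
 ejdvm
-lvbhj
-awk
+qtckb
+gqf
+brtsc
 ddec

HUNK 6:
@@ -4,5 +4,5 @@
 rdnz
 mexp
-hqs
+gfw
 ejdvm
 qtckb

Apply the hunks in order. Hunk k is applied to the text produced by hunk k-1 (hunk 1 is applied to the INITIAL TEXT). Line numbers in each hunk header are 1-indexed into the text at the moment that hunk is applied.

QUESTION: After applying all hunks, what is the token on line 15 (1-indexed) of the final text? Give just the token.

Answer: ssd

Derivation:
Hunk 1: at line 7 remove [aizil,tbeq] add [szl] -> 11 lines: lhiij llvea bwvsi rdnz zlrsh cboi exkjg awk szl fqpo ssd
Hunk 2: at line 6 remove [exkjg] add [lvbhj] -> 11 lines: lhiij llvea bwvsi rdnz zlrsh cboi lvbhj awk szl fqpo ssd
Hunk 3: at line 7 remove [szl] add [ddec,dpzcs,shc] -> 13 lines: lhiij llvea bwvsi rdnz zlrsh cboi lvbhj awk ddec dpzcs shc fqpo ssd
Hunk 4: at line 3 remove [zlrsh,cboi] add [mexp,hqs,ejdvm] -> 14 lines: lhiij llvea bwvsi rdnz mexp hqs ejdvm lvbhj awk ddec dpzcs shc fqpo ssd
Hunk 5: at line 7 remove [lvbhj,awk] add [qtckb,gqf,brtsc] -> 15 lines: lhiij llvea bwvsi rdnz mexp hqs ejdvm qtckb gqf brtsc ddec dpzcs shc fqpo ssd
Hunk 6: at line 4 remove [hqs] add [gfw] -> 15 lines: lhiij llvea bwvsi rdnz mexp gfw ejdvm qtckb gqf brtsc ddec dpzcs shc fqpo ssd
Final line 15: ssd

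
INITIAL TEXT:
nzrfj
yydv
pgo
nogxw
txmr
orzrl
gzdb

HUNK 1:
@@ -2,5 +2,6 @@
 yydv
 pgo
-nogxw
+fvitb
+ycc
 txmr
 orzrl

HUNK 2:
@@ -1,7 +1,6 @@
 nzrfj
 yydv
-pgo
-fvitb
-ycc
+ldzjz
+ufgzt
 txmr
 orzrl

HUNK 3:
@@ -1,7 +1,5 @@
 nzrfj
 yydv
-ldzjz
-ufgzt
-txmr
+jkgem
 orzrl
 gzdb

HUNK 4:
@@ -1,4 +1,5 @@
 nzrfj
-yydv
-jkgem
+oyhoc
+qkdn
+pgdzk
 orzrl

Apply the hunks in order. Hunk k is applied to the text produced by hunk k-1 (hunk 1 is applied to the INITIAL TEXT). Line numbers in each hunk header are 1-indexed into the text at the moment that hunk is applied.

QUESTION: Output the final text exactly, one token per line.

Answer: nzrfj
oyhoc
qkdn
pgdzk
orzrl
gzdb

Derivation:
Hunk 1: at line 2 remove [nogxw] add [fvitb,ycc] -> 8 lines: nzrfj yydv pgo fvitb ycc txmr orzrl gzdb
Hunk 2: at line 1 remove [pgo,fvitb,ycc] add [ldzjz,ufgzt] -> 7 lines: nzrfj yydv ldzjz ufgzt txmr orzrl gzdb
Hunk 3: at line 1 remove [ldzjz,ufgzt,txmr] add [jkgem] -> 5 lines: nzrfj yydv jkgem orzrl gzdb
Hunk 4: at line 1 remove [yydv,jkgem] add [oyhoc,qkdn,pgdzk] -> 6 lines: nzrfj oyhoc qkdn pgdzk orzrl gzdb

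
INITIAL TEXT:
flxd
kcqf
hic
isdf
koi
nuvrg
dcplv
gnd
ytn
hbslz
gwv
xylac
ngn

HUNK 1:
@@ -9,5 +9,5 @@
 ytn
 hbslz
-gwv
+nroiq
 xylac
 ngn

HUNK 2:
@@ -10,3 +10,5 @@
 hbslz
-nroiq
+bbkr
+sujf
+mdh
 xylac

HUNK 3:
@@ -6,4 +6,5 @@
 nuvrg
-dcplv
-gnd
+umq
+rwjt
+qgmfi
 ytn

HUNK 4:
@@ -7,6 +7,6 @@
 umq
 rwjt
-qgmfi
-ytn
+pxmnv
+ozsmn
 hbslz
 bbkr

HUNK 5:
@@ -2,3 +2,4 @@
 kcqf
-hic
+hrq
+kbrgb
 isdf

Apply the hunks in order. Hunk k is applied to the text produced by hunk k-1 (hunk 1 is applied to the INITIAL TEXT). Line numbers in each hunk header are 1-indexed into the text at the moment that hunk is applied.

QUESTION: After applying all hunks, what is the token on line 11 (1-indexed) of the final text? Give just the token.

Answer: ozsmn

Derivation:
Hunk 1: at line 9 remove [gwv] add [nroiq] -> 13 lines: flxd kcqf hic isdf koi nuvrg dcplv gnd ytn hbslz nroiq xylac ngn
Hunk 2: at line 10 remove [nroiq] add [bbkr,sujf,mdh] -> 15 lines: flxd kcqf hic isdf koi nuvrg dcplv gnd ytn hbslz bbkr sujf mdh xylac ngn
Hunk 3: at line 6 remove [dcplv,gnd] add [umq,rwjt,qgmfi] -> 16 lines: flxd kcqf hic isdf koi nuvrg umq rwjt qgmfi ytn hbslz bbkr sujf mdh xylac ngn
Hunk 4: at line 7 remove [qgmfi,ytn] add [pxmnv,ozsmn] -> 16 lines: flxd kcqf hic isdf koi nuvrg umq rwjt pxmnv ozsmn hbslz bbkr sujf mdh xylac ngn
Hunk 5: at line 2 remove [hic] add [hrq,kbrgb] -> 17 lines: flxd kcqf hrq kbrgb isdf koi nuvrg umq rwjt pxmnv ozsmn hbslz bbkr sujf mdh xylac ngn
Final line 11: ozsmn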